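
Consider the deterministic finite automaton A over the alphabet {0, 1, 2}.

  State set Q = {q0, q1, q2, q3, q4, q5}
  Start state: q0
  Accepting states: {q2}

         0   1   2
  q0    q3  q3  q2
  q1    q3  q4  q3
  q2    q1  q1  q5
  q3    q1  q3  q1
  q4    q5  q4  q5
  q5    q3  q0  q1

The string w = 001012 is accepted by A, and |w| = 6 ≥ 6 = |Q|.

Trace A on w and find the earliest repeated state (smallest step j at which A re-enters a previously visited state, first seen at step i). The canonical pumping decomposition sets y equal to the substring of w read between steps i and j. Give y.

Run of A on w = 0 0 1 0 1 2:
  step 0: q0  (start)
  step 1: q3  (read 0: q0→q3)
  step 2: q1  (read 0: q3→q1)
  step 3: q4  (read 1: q1→q4)
  step 4: q5  (read 0: q4→q5)
  step 5: q0  (read 1: q5→q0)   ← first repeat (q0 seen earlier)
  step 6: q2  (read 2: q0→q2)

So i = 0, j = 5, giving x = w[0:0] = ε, y = w[0:5] = 00101, z = w[5:6] = 2.
Check: |xy| = 5 ≤ 6 and |y| = 5 ≥ 1. Reading y takes A from q0 back to q0, so every xyⁱz is accepted.
Since A has 6 states, any run of length ≥ 6 visits 6+1 states, so by pigeonhole some state repeats within the first 6 steps — that repeat gives the pumpable loop.

00101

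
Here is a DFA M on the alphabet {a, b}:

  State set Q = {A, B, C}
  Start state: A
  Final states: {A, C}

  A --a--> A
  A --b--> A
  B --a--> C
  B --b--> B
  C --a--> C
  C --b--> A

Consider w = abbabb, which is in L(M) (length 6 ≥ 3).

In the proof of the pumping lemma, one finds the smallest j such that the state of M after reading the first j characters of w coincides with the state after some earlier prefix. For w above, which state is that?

A

Run of M on w = a b b a b b:
  step 0: A  (start)
  step 1: A  (read a: A→A)   ← first repeat (A seen earlier)
  step 2: A  (read b: A→A)
  step 3: A  (read b: A→A)
  step 4: A  (read a: A→A)
  step 5: A  (read b: A→A)
  step 6: A  (read b: A→A)

The earliest repeat is at step j = 1: M is in A, which it already visited at step i = 0.
Pumping length from the standard proof: p = 3 (the number of states). The repeated state found above gives |xy| = j ≤ 3 and |y| = j − i ≥ 1.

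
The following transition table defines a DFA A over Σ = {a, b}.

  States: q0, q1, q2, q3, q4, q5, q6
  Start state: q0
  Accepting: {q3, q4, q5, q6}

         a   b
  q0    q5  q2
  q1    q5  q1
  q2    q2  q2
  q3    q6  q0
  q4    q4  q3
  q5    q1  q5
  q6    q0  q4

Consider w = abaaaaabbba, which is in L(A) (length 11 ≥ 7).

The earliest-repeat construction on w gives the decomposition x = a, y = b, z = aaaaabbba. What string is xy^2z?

abbaaaaabbba

xy^2z = a·b·b·aaaaabbba = abbaaaaabbba.
Reading y = b takes A from q5 back to q5, so after x·y·y the machine is still in q5, and z then leads to the accepting state q5. Hence abbaaaaabbba ∈ L(A).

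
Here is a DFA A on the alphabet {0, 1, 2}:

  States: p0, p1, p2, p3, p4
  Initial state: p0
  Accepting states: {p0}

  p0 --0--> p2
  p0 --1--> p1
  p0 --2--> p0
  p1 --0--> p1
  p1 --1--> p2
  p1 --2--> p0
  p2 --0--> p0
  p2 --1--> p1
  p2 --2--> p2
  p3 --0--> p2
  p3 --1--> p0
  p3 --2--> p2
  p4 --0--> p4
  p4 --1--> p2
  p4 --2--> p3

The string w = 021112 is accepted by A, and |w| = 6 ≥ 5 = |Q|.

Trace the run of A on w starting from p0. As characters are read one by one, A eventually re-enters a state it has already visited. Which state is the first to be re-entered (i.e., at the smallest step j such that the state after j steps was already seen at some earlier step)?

p2

Run of A on w = 0 2 1 1 1 2:
  step 0: p0  (start)
  step 1: p2  (read 0: p0→p2)
  step 2: p2  (read 2: p2→p2)   ← first repeat (p2 seen earlier)
  step 3: p1  (read 1: p2→p1)
  step 4: p2  (read 1: p1→p2)
  step 5: p1  (read 1: p2→p1)
  step 6: p0  (read 2: p1→p0)

The earliest repeat is at step j = 2: A is in p2, which it already visited at step i = 1.
Pumping length from the standard proof: p = 5 (the number of states). The repeated state found above gives |xy| = j ≤ 5 and |y| = j − i ≥ 1.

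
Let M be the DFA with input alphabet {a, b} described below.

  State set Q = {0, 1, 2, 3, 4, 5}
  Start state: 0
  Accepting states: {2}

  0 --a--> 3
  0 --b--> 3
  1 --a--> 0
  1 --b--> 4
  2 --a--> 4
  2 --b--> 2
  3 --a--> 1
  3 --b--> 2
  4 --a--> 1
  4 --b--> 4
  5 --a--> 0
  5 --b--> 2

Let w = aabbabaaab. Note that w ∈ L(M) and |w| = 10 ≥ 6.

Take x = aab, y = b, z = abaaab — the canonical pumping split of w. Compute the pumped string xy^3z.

xy^3z = aab·b·b·b·abaaab = aabbbbabaaab.
Reading y = b takes M from 4 back to 4, so after x·y·y·y the machine is still in 4, and z then leads to the accepting state 2. Hence aabbbbabaaab ∈ L(M).

aabbbbabaaab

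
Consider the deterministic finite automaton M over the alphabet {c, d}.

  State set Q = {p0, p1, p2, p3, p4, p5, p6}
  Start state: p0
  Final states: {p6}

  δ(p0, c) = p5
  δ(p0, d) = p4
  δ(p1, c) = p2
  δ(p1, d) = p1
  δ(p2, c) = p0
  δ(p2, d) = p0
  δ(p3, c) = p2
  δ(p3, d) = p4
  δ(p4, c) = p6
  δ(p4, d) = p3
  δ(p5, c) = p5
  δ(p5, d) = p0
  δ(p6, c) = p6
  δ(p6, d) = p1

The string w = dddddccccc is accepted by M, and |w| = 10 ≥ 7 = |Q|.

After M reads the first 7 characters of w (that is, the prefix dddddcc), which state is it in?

Run of M on the first 7 characters of w = d d d d d c c:
  step 0: p0  (start)
  step 1: p4  (read d: p0→p4)
  step 2: p3  (read d: p4→p3)
  step 3: p4  (read d: p3→p4)
  step 4: p3  (read d: p4→p3)
  step 5: p4  (read d: p3→p4)
  step 6: p6  (read c: p4→p6)
  step 7: p6  (read c: p6→p6)

After reading 7 characters, M is in state p6.

p6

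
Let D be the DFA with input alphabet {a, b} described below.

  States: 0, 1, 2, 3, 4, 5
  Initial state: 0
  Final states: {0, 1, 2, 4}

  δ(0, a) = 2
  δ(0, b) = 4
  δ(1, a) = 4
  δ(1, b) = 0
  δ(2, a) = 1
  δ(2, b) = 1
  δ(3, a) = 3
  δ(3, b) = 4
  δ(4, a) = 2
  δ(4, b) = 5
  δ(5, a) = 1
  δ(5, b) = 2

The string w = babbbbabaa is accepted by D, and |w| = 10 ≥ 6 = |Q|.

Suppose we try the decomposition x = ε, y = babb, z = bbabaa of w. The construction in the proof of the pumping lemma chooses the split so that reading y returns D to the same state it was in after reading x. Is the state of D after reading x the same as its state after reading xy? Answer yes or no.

yes

Run of D on the first 4 characters of w = b a b b:
  step 0: 0  (start)
  step 1: 4  (read b: 0→4)
  step 2: 2  (read a: 4→2)
  step 3: 1  (read b: 2→1)
  step 4: 0  (read b: 1→0)

After x (step 0): 0. After xy (step 4): 0.
They match, so y = babb drives D around a cycle from 0 back to itself; pumping y any number of times keeps D in 0 before reading z, and xyⁱz ∈ L(D) for every i ≥ 0.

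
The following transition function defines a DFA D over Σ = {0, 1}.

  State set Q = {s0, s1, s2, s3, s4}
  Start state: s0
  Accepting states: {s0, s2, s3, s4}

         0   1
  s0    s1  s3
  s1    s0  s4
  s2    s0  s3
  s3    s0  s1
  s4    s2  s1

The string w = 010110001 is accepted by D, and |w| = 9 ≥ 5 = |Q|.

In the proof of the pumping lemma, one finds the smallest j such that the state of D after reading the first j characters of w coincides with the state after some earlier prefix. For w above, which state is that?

State sequence: s0 -0-> s1 -1-> s4 -0-> s2 -1-> s3 -1-> s1 -0-> s0 -0-> s1 -0-> s0 -1-> s3
First repeat at step 5: s1 was already visited.

The earliest repeat is at step j = 5: D is in s1, which it already visited at step i = 1.
Pumping length from the standard proof: p = 5 (the number of states). The repeated state found above gives |xy| = j ≤ 5 and |y| = j − i ≥ 1.

s1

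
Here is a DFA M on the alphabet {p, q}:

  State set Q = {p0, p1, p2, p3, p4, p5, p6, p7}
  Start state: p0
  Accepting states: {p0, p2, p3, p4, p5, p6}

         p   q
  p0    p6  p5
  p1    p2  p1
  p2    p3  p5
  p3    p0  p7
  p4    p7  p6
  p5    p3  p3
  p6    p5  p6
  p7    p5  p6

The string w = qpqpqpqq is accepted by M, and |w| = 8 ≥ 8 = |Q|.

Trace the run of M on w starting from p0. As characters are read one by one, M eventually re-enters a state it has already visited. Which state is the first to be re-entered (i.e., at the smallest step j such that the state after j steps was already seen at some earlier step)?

p5

Run of M on w = q p q p q p q q:
  step 0: p0  (start)
  step 1: p5  (read q: p0→p5)
  step 2: p3  (read p: p5→p3)
  step 3: p7  (read q: p3→p7)
  step 4: p5  (read p: p7→p5)   ← first repeat (p5 seen earlier)
  step 5: p3  (read q: p5→p3)
  step 6: p0  (read p: p3→p0)
  step 7: p5  (read q: p0→p5)
  step 8: p3  (read q: p5→p3)

The earliest repeat is at step j = 4: M is in p5, which it already visited at step i = 1.
Since M has 8 states, any run of length ≥ 8 visits 8+1 states, so by pigeonhole some state repeats within the first 8 steps — that repeat gives the pumpable loop.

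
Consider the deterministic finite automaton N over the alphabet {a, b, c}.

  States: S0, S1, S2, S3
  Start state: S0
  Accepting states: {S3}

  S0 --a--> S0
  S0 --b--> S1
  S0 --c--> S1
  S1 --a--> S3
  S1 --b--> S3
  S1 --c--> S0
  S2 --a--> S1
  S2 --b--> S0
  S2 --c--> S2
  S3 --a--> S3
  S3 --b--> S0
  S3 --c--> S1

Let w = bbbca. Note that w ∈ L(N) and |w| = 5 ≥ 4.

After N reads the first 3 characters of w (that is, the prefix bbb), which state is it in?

S0

Run of N on the first 3 characters of w = b b b:
  step 0: S0  (start)
  step 1: S1  (read b: S0→S1)
  step 2: S3  (read b: S1→S3)
  step 3: S0  (read b: S3→S0)

After reading 3 characters, N is in state S0.
(This kind of state-tracing is the core of the pumping-lemma construction: with 4 states, pigeonhole forces a repeat within the first 4 steps.)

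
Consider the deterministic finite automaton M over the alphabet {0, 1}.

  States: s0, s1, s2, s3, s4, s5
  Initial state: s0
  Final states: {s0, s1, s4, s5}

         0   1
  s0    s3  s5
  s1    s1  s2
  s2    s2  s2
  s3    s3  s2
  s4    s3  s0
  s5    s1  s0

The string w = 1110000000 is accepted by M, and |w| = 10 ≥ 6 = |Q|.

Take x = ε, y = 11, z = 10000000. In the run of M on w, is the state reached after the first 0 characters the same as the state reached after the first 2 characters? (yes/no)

yes

State sequence: s0 -1-> s5 -1-> s0

After x (step 0): s0. After xy (step 2): s0.
They match, so y = 11 drives M around a cycle from s0 back to itself; pumping y any number of times keeps M in s0 before reading z, and xyⁱz ∈ L(M) for every i ≥ 0.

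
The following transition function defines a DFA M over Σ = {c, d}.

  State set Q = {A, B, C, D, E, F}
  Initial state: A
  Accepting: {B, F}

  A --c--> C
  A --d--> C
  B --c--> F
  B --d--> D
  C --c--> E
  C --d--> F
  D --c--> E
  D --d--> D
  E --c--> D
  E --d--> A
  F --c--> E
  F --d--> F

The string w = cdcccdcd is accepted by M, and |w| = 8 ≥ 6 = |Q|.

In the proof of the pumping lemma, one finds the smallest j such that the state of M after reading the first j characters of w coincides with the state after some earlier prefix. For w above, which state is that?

State sequence: A -c-> C -d-> F -c-> E -c-> D -c-> E -d-> A -c-> C -d-> F
First repeat at step 5: E was already visited.

The earliest repeat is at step j = 5: M is in E, which it already visited at step i = 3.
Pumping length from the standard proof: p = 6 (the number of states). The repeated state found above gives |xy| = j ≤ 6 and |y| = j − i ≥ 1.

E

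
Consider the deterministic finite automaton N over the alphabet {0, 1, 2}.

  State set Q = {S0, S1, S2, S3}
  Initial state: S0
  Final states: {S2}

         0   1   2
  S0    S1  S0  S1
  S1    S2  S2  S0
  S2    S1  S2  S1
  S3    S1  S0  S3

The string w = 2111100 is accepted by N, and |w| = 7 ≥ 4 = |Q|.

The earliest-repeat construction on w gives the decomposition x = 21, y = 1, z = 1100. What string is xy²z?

xy^2z = 21·1·1·1100 = 21111100.
Reading y = 1 takes N from S2 back to S2, so after x·y·y the machine is still in S2, and z then leads to the accepting state S2. Hence 21111100 ∈ L(N).

21111100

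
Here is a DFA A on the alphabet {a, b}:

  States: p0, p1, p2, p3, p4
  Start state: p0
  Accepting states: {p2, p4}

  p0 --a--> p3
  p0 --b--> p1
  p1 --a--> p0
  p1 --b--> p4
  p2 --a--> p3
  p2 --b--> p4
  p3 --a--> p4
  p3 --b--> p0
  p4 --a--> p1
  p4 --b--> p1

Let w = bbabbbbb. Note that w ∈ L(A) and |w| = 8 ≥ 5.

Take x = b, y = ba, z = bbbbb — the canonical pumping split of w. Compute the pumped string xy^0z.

xy⁰z = xz = b·bbbbb = bbbbbb.
Reading y = ba takes A from p1 back to p1, so after x the machine is still in p1, and z then leads to the accepting state p4. Hence bbbbbb ∈ L(A).

bbbbbb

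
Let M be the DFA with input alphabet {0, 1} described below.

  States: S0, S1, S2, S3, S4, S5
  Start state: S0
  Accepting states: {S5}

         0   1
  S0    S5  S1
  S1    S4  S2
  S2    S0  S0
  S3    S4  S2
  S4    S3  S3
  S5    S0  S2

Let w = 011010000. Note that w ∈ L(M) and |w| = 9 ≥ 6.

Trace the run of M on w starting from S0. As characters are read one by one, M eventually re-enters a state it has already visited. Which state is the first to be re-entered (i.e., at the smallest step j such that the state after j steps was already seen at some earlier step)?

Run of M on w = 0 1 1 0 1 0 0 0 0:
  step 0: S0  (start)
  step 1: S5  (read 0: S0→S5)
  step 2: S2  (read 1: S5→S2)
  step 3: S0  (read 1: S2→S0)   ← first repeat (S0 seen earlier)
  step 4: S5  (read 0: S0→S5)
  step 5: S2  (read 1: S5→S2)
  step 6: S0  (read 0: S2→S0)
  step 7: S5  (read 0: S0→S5)
  step 8: S0  (read 0: S5→S0)
  step 9: S5  (read 0: S0→S5)

The earliest repeat is at step j = 3: M is in S0, which it already visited at step i = 0.
Pumping length from the standard proof: p = 6 (the number of states). The repeated state found above gives |xy| = j ≤ 6 and |y| = j − i ≥ 1.

S0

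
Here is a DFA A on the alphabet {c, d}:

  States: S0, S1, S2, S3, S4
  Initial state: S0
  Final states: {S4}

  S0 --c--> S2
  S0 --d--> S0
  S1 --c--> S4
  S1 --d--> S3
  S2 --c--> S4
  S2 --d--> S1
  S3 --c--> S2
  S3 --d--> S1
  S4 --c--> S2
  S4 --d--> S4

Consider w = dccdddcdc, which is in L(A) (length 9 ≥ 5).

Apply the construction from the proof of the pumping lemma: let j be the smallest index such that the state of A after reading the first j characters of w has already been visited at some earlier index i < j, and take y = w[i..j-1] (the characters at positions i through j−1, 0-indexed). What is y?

d

State sequence: S0 -d-> S0 -c-> S2 -c-> S4 -d-> S4 -d-> S4 -d-> S4 -c-> S2 -d-> S1 -c-> S4
First repeat at step 1: S0 was already visited.

So i = 0, j = 1, giving x = w[0:0] = ε, y = w[0:1] = d, z = w[1:9] = ccdddcdc.
Check: |xy| = 1 ≤ 5 and |y| = 1 ≥ 1. Reading y takes A from S0 back to S0, so every xyⁱz is accepted.
The DFA has 5 states, so the proof of the pumping lemma guarantees a repeated state among the first 5+1 visited; the segment between the two visits is the pumpable y.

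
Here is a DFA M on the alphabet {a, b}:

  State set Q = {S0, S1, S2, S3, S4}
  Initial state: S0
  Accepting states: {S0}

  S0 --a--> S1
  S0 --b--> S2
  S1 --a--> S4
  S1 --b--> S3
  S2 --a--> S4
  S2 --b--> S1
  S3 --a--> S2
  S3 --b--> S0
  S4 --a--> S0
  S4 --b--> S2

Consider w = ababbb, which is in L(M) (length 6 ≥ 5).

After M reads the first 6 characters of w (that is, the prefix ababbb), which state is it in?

S0

Run of M on the first 6 characters of w = a b a b b b:
  step 0: S0  (start)
  step 1: S1  (read a: S0→S1)
  step 2: S3  (read b: S1→S3)
  step 3: S2  (read a: S3→S2)
  step 4: S1  (read b: S2→S1)
  step 5: S3  (read b: S1→S3)
  step 6: S0  (read b: S3→S0)

After reading 6 characters, M is in state S0.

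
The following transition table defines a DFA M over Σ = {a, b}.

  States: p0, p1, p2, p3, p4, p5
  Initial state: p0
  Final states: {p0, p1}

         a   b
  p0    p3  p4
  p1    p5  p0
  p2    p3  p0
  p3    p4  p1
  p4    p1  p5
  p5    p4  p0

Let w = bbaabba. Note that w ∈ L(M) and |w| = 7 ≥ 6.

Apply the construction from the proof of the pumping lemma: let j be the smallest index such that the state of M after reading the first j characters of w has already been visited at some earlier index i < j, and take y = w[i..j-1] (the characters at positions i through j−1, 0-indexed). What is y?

Run of M on w = b b a a b b a:
  step 0: p0  (start)
  step 1: p4  (read b: p0→p4)
  step 2: p5  (read b: p4→p5)
  step 3: p4  (read a: p5→p4)   ← first repeat (p4 seen earlier)
  step 4: p1  (read a: p4→p1)
  step 5: p0  (read b: p1→p0)
  step 6: p4  (read b: p0→p4)
  step 7: p1  (read a: p4→p1)

So i = 1, j = 3, giving x = w[0:1] = b, y = w[1:3] = ba, z = w[3:7] = abba.
Check: |xy| = 3 ≤ 6 and |y| = 2 ≥ 1. Reading y takes M from p4 back to p4, so every xyⁱz is accepted.

ba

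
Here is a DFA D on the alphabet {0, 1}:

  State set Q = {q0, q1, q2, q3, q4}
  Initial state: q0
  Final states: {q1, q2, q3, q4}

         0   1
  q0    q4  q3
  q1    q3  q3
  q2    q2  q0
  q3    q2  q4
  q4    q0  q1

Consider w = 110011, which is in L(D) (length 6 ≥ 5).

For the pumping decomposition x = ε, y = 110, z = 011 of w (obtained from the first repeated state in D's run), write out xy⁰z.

011

xy⁰z = xz = ε·011 = 011.
Reading y = 110 takes D from q0 back to q0, so after x the machine is still in q0, and z then leads to the accepting state q3. Hence 011 ∈ L(D).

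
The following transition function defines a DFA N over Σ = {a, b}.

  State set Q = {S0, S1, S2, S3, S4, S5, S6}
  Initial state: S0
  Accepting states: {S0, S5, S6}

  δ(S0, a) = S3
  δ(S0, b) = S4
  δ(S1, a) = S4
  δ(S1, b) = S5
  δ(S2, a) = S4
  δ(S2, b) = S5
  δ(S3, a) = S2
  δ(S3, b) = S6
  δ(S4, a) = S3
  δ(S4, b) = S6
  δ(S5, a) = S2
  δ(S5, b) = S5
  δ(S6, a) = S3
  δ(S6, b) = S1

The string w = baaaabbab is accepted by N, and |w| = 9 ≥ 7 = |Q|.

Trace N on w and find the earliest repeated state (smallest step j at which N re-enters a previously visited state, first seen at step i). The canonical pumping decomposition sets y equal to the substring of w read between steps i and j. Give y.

aaa

State sequence: S0 -b-> S4 -a-> S3 -a-> S2 -a-> S4 -a-> S3 -b-> S6 -b-> S1 -a-> S4 -b-> S6
First repeat at step 4: S4 was already visited.

So i = 1, j = 4, giving x = w[0:1] = b, y = w[1:4] = aaa, z = w[4:9] = abbab.
Check: |xy| = 4 ≤ 7 and |y| = 3 ≥ 1. Reading y takes N from S4 back to S4, so every xyⁱz is accepted.
Pumping length from the standard proof: p = 7 (the number of states). The repeated state found above gives |xy| = j ≤ 7 and |y| = j − i ≥ 1.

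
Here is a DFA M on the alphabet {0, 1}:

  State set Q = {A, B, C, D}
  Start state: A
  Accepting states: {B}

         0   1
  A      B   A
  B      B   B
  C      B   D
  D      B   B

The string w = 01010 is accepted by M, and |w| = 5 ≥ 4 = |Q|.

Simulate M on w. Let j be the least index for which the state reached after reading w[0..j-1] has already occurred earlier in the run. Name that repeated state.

B

State sequence: A -0-> B -1-> B -0-> B -1-> B -0-> B
First repeat at step 2: B was already visited.

The earliest repeat is at step j = 2: M is in B, which it already visited at step i = 1.
Pumping length from the standard proof: p = 4 (the number of states). The repeated state found above gives |xy| = j ≤ 4 and |y| = j − i ≥ 1.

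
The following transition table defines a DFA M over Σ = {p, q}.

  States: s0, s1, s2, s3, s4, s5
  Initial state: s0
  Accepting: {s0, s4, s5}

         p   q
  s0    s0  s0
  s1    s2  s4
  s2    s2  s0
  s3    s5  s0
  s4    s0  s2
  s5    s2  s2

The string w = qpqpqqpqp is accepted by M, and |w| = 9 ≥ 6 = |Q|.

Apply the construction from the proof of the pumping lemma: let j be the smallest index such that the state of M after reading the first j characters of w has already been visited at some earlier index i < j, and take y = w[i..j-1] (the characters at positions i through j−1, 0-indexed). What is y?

q

Run of M on w = q p q p q q p q p:
  step 0: s0  (start)
  step 1: s0  (read q: s0→s0)   ← first repeat (s0 seen earlier)
  step 2: s0  (read p: s0→s0)
  step 3: s0  (read q: s0→s0)
  step 4: s0  (read p: s0→s0)
  step 5: s0  (read q: s0→s0)
  step 6: s0  (read q: s0→s0)
  step 7: s0  (read p: s0→s0)
  step 8: s0  (read q: s0→s0)
  step 9: s0  (read p: s0→s0)

So i = 0, j = 1, giving x = w[0:0] = ε, y = w[0:1] = q, z = w[1:9] = pqpqqpqp.
Check: |xy| = 1 ≤ 6 and |y| = 1 ≥ 1. Reading y takes M from s0 back to s0, so every xyⁱz is accepted.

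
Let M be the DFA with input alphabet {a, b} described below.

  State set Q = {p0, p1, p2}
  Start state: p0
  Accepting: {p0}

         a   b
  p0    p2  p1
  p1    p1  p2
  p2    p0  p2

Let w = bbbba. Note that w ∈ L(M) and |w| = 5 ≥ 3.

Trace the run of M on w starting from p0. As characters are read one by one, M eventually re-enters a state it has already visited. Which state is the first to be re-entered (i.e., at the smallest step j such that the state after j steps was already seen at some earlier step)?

Run of M on w = b b b b a:
  step 0: p0  (start)
  step 1: p1  (read b: p0→p1)
  step 2: p2  (read b: p1→p2)
  step 3: p2  (read b: p2→p2)   ← first repeat (p2 seen earlier)
  step 4: p2  (read b: p2→p2)
  step 5: p0  (read a: p2→p0)

The earliest repeat is at step j = 3: M is in p2, which it already visited at step i = 2.
The DFA has 3 states, so the proof of the pumping lemma guarantees a repeated state among the first 3+1 visited; the segment between the two visits is the pumpable y.

p2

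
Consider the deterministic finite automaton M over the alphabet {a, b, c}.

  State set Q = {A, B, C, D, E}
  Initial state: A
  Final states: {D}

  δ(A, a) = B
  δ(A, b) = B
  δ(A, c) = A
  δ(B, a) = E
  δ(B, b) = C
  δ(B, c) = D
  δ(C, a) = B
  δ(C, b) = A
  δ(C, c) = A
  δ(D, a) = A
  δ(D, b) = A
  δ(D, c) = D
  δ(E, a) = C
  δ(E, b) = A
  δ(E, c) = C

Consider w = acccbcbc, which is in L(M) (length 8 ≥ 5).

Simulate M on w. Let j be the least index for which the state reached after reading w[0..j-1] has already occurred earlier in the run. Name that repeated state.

D

Run of M on w = a c c c b c b c:
  step 0: A  (start)
  step 1: B  (read a: A→B)
  step 2: D  (read c: B→D)
  step 3: D  (read c: D→D)   ← first repeat (D seen earlier)
  step 4: D  (read c: D→D)
  step 5: A  (read b: D→A)
  step 6: A  (read c: A→A)
  step 7: B  (read b: A→B)
  step 8: D  (read c: B→D)

The earliest repeat is at step j = 3: M is in D, which it already visited at step i = 2.
The DFA has 5 states, so the proof of the pumping lemma guarantees a repeated state among the first 5+1 visited; the segment between the two visits is the pumpable y.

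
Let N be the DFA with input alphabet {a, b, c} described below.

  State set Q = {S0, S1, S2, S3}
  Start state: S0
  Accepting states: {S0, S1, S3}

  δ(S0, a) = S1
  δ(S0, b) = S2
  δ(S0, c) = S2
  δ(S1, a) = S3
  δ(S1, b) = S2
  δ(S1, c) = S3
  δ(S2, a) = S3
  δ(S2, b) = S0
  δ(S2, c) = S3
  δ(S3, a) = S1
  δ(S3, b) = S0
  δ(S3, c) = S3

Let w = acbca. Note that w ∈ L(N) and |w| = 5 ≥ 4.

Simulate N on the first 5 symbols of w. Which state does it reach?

S3

State sequence: S0 -a-> S1 -c-> S3 -b-> S0 -c-> S2 -a-> S3

After reading 5 characters, N is in state S3.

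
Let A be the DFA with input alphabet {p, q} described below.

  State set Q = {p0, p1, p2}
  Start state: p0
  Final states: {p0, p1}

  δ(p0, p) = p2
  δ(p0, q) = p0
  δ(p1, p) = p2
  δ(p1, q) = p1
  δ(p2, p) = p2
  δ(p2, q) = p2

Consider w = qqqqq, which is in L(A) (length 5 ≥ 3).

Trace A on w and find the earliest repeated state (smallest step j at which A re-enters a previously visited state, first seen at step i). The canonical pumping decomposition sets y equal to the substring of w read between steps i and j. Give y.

q

Run of A on w = q q q q q:
  step 0: p0  (start)
  step 1: p0  (read q: p0→p0)   ← first repeat (p0 seen earlier)
  step 2: p0  (read q: p0→p0)
  step 3: p0  (read q: p0→p0)
  step 4: p0  (read q: p0→p0)
  step 5: p0  (read q: p0→p0)

So i = 0, j = 1, giving x = w[0:0] = ε, y = w[0:1] = q, z = w[1:5] = qqqq.
Check: |xy| = 1 ≤ 3 and |y| = 1 ≥ 1. Reading y takes A from p0 back to p0, so every xyⁱz is accepted.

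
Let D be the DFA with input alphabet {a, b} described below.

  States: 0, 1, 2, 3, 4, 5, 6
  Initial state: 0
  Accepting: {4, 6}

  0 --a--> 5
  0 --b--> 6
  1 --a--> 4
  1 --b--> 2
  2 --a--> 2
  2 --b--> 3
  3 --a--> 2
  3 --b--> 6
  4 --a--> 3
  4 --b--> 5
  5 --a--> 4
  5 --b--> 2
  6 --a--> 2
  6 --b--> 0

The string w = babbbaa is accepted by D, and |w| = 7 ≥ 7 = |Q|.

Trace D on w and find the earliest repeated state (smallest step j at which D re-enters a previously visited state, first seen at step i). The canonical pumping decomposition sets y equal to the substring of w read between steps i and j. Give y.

abb

State sequence: 0 -b-> 6 -a-> 2 -b-> 3 -b-> 6 -b-> 0 -a-> 5 -a-> 4
First repeat at step 4: 6 was already visited.

So i = 1, j = 4, giving x = w[0:1] = b, y = w[1:4] = abb, z = w[4:7] = baa.
Check: |xy| = 4 ≤ 7 and |y| = 3 ≥ 1. Reading y takes D from 6 back to 6, so every xyⁱz is accepted.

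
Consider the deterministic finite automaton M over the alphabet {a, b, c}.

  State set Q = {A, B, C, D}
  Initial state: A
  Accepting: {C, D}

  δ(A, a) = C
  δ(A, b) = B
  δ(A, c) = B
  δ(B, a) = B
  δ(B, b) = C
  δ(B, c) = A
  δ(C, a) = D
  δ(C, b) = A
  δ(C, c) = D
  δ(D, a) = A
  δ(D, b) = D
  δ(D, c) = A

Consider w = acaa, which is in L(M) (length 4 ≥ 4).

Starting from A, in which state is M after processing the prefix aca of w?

State sequence: A -a-> C -c-> D -a-> A

After reading 3 characters, M is in state A.
(This kind of state-tracing is the core of the pumping-lemma construction: with 4 states, pigeonhole forces a repeat within the first 4 steps.)

A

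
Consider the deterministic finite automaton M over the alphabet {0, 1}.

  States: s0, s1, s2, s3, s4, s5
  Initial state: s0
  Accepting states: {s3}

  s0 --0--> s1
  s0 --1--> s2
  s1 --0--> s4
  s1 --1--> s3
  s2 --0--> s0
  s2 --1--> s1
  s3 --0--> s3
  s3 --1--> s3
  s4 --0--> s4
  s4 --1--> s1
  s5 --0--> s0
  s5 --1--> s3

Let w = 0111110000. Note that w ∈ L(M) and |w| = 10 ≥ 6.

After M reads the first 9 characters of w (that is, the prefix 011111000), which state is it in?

s3

Run of M on the first 9 characters of w = 0 1 1 1 1 1 0 0 0:
  step 0: s0  (start)
  step 1: s1  (read 0: s0→s1)
  step 2: s3  (read 1: s1→s3)
  step 3: s3  (read 1: s3→s3)
  step 4: s3  (read 1: s3→s3)
  step 5: s3  (read 1: s3→s3)
  step 6: s3  (read 1: s3→s3)
  step 7: s3  (read 0: s3→s3)
  step 8: s3  (read 0: s3→s3)
  step 9: s3  (read 0: s3→s3)

After reading 9 characters, M is in state s3.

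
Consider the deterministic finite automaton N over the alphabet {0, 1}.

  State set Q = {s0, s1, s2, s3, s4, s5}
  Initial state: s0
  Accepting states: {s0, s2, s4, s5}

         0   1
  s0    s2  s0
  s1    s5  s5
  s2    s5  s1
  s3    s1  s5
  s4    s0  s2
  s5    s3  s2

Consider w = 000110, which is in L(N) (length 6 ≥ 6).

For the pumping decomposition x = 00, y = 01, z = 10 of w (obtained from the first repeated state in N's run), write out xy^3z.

xy^3z = 00·01·01·01·10 = 0001010110.
Reading y = 01 takes N from s5 back to s5, so after x·y·y·y the machine is still in s5, and z then leads to the accepting state s5. Hence 0001010110 ∈ L(N).

0001010110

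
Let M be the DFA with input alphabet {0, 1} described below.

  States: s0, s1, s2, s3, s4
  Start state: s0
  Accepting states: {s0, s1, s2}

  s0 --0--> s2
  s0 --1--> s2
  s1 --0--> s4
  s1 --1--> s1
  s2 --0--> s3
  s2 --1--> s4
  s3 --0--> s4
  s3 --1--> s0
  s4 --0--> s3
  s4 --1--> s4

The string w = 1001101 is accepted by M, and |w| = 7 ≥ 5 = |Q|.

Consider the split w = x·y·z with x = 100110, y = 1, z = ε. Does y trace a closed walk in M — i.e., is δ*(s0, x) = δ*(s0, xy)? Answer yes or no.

State sequence: s0 -1-> s2 -0-> s3 -0-> s4 -1-> s4 -1-> s4 -0-> s3 -1-> s0

After x (step 6): s3. After xy (step 7): s0.
They differ (s3 ≠ s0), so y is not a cycle from the state after x; this split is not the one the pumping-lemma construction produces, and pumping y need not keep the string in L(M).

no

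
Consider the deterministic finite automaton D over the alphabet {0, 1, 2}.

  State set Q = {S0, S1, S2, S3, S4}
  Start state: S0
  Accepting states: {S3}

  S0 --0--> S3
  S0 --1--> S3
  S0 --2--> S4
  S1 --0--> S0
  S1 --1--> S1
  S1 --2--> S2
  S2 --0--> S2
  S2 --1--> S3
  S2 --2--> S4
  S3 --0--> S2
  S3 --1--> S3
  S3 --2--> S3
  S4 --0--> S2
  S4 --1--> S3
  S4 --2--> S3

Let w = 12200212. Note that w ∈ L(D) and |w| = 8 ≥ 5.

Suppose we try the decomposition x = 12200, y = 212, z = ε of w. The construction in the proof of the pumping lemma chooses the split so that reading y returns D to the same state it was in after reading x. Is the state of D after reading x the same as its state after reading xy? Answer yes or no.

no

State sequence: S0 -1-> S3 -2-> S3 -2-> S3 -0-> S2 -0-> S2 -2-> S4 -1-> S3 -2-> S3

After x (step 5): S2. After xy (step 8): S3.
They differ (S2 ≠ S3), so y is not a cycle from the state after x; this split is not the one the pumping-lemma construction produces, and pumping y need not keep the string in L(D).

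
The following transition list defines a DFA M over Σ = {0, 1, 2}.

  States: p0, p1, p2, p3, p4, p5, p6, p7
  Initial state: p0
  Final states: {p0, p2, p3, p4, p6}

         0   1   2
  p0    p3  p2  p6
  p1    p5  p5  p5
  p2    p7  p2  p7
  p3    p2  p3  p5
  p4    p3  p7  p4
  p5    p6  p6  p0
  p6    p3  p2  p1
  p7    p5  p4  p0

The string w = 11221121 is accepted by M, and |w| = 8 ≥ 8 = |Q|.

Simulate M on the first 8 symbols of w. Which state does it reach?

p4

Run of M on the first 8 characters of w = 1 1 2 2 1 1 2 1:
  step 0: p0  (start)
  step 1: p2  (read 1: p0→p2)
  step 2: p2  (read 1: p2→p2)
  step 3: p7  (read 2: p2→p7)
  step 4: p0  (read 2: p7→p0)
  step 5: p2  (read 1: p0→p2)
  step 6: p2  (read 1: p2→p2)
  step 7: p7  (read 2: p2→p7)
  step 8: p4  (read 1: p7→p4)

After reading 8 characters, M is in state p4.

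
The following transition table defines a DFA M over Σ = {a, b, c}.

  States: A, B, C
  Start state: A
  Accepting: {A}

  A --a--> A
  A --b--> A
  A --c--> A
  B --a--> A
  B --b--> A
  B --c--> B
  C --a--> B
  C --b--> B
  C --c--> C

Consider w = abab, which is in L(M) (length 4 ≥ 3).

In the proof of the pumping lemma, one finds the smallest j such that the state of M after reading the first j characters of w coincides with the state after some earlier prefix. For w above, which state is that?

Run of M on w = a b a b:
  step 0: A  (start)
  step 1: A  (read a: A→A)   ← first repeat (A seen earlier)
  step 2: A  (read b: A→A)
  step 3: A  (read a: A→A)
  step 4: A  (read b: A→A)

The earliest repeat is at step j = 1: M is in A, which it already visited at step i = 0.
With |Q| = 3, pigeonhole forces a state repeat no later than step 3; the substring read between the first and second visits to that state can be pumped.

A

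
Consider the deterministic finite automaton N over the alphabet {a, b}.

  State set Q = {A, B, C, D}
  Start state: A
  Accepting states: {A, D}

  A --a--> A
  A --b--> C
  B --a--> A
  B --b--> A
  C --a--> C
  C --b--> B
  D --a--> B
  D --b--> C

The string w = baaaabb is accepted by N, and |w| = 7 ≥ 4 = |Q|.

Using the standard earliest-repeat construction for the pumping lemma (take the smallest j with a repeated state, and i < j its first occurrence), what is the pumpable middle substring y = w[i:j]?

State sequence: A -b-> C -a-> C -a-> C -a-> C -a-> C -b-> B -b-> A
First repeat at step 2: C was already visited.

So i = 1, j = 2, giving x = w[0:1] = b, y = w[1:2] = a, z = w[2:7] = aaabb.
Check: |xy| = 2 ≤ 4 and |y| = 1 ≥ 1. Reading y takes N from C back to C, so every xyⁱz is accepted.

a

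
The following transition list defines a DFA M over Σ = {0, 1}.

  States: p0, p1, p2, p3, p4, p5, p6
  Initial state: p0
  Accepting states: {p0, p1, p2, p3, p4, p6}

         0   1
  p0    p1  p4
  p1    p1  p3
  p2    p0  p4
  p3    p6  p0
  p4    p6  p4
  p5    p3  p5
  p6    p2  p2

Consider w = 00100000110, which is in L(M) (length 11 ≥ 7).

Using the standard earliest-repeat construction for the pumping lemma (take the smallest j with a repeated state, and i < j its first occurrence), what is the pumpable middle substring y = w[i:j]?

0

State sequence: p0 -0-> p1 -0-> p1 -1-> p3 -0-> p6 -0-> p2 -0-> p0 -0-> p1 -0-> p1 -1-> p3 -1-> p0 -0-> p1
First repeat at step 2: p1 was already visited.

So i = 1, j = 2, giving x = w[0:1] = 0, y = w[1:2] = 0, z = w[2:11] = 100000110.
Check: |xy| = 2 ≤ 7 and |y| = 1 ≥ 1. Reading y takes M from p1 back to p1, so every xyⁱz is accepted.
Pumping length from the standard proof: p = 7 (the number of states). The repeated state found above gives |xy| = j ≤ 7 and |y| = j − i ≥ 1.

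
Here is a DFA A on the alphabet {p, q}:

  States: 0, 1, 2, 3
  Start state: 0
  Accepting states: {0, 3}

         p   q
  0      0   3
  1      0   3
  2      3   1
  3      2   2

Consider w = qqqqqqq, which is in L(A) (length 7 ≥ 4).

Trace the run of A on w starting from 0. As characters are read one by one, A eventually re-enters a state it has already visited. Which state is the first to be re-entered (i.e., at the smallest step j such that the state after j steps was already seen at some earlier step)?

3

State sequence: 0 -q-> 3 -q-> 2 -q-> 1 -q-> 3 -q-> 2 -q-> 1 -q-> 3
First repeat at step 4: 3 was already visited.

The earliest repeat is at step j = 4: A is in 3, which it already visited at step i = 1.
Since A has 4 states, any run of length ≥ 4 visits 4+1 states, so by pigeonhole some state repeats within the first 4 steps — that repeat gives the pumpable loop.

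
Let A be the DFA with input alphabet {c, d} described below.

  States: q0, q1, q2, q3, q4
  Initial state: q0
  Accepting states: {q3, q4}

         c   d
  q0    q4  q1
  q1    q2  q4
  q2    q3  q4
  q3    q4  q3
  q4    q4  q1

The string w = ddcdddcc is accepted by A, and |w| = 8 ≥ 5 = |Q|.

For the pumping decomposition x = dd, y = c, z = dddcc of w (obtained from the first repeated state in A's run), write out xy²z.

ddccdddcc

xy^2z = dd·c·c·dddcc = ddccdddcc.
Reading y = c takes A from q4 back to q4, so after x·y·y the machine is still in q4, and z then leads to the accepting state q3. Hence ddccdddcc ∈ L(A).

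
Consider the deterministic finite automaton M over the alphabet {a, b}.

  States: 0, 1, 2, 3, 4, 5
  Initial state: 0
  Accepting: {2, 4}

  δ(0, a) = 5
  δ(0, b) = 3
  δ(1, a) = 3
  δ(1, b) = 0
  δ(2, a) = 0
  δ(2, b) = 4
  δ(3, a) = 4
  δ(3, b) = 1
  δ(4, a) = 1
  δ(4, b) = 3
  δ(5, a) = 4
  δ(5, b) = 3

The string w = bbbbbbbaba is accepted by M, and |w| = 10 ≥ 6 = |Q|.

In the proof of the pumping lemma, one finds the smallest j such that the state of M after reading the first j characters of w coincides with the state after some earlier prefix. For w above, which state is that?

0

State sequence: 0 -b-> 3 -b-> 1 -b-> 0 -b-> 3 -b-> 1 -b-> 0 -b-> 3 -a-> 4 -b-> 3 -a-> 4
First repeat at step 3: 0 was already visited.

The earliest repeat is at step j = 3: M is in 0, which it already visited at step i = 0.
Pumping length from the standard proof: p = 6 (the number of states). The repeated state found above gives |xy| = j ≤ 6 and |y| = j − i ≥ 1.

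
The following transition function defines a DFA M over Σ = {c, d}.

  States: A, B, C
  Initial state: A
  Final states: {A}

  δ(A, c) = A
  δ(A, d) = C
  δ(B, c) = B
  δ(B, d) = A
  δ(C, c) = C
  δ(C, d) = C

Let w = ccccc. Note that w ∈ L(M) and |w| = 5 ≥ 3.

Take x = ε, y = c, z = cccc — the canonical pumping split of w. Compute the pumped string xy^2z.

cccccc

xy^2z = ε·c·c·cccc = cccccc.
Reading y = c takes M from A back to A, so after x·y·y the machine is still in A, and z then leads to the accepting state A. Hence cccccc ∈ L(M).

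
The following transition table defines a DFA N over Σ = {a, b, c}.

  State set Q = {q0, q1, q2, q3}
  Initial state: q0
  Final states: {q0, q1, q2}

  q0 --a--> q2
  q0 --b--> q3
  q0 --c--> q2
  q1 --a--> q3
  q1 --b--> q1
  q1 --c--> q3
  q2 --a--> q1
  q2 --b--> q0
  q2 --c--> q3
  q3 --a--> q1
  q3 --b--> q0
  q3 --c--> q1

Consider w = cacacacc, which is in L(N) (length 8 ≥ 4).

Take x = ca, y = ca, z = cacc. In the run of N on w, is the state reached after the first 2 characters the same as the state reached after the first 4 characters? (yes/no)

State sequence: q0 -c-> q2 -a-> q1 -c-> q3 -a-> q1

After x (step 2): q1. After xy (step 4): q1.
They match, so y = ca drives N around a cycle from q1 back to itself; pumping y any number of times keeps N in q1 before reading z, and xyⁱz ∈ L(N) for every i ≥ 0.

yes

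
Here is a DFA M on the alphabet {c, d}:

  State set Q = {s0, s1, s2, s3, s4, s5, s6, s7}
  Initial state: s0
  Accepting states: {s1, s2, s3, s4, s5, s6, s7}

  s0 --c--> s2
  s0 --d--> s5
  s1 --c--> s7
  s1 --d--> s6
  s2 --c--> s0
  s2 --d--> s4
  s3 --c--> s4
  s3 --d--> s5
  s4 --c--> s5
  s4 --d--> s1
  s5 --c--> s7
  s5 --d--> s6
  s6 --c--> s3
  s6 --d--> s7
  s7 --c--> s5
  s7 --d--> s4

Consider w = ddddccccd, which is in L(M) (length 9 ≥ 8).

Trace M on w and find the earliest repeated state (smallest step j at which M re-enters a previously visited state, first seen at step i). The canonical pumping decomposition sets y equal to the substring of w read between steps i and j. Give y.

State sequence: s0 -d-> s5 -d-> s6 -d-> s7 -d-> s4 -c-> s5 -c-> s7 -c-> s5 -c-> s7 -d-> s4
First repeat at step 5: s5 was already visited.

So i = 1, j = 5, giving x = w[0:1] = d, y = w[1:5] = dddc, z = w[5:9] = cccd.
Check: |xy| = 5 ≤ 8 and |y| = 4 ≥ 1. Reading y takes M from s5 back to s5, so every xyⁱz is accepted.

dddc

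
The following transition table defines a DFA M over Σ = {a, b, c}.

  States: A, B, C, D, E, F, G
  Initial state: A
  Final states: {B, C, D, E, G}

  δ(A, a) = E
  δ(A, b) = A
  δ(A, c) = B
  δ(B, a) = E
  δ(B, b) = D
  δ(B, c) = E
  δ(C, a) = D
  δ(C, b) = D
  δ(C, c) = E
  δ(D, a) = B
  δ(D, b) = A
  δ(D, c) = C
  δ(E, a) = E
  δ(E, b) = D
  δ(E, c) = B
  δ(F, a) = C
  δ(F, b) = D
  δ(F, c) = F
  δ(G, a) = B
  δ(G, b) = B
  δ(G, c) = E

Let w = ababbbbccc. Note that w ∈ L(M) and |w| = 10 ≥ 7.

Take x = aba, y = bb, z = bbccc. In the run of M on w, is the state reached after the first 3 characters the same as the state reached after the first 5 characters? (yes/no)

no

State sequence: A -a-> E -b-> D -a-> B -b-> D -b-> A

After x (step 3): B. After xy (step 5): A.
They differ (B ≠ A), so y is not a cycle from the state after x; this split is not the one the pumping-lemma construction produces, and pumping y need not keep the string in L(M).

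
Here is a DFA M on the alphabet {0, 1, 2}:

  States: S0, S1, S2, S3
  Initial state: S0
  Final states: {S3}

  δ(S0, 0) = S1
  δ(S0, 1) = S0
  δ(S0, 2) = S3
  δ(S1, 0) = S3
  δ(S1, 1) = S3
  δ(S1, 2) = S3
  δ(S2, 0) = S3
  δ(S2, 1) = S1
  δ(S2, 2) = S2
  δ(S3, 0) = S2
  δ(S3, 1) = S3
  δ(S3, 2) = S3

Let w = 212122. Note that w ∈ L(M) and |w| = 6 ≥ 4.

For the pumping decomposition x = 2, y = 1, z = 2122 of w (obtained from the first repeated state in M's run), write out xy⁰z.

xy⁰z = xz = 2·2122 = 22122.
Reading y = 1 takes M from S3 back to S3, so after x the machine is still in S3, and z then leads to the accepting state S3. Hence 22122 ∈ L(M).

22122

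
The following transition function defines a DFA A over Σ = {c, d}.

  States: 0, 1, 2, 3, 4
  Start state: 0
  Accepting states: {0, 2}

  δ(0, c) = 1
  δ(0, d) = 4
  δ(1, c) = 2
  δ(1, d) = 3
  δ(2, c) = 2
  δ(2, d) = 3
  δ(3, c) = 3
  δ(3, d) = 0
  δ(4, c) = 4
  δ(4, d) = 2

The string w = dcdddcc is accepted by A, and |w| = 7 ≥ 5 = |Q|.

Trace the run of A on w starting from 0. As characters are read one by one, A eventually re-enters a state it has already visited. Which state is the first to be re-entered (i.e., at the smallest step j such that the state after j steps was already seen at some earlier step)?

4

State sequence: 0 -d-> 4 -c-> 4 -d-> 2 -d-> 3 -d-> 0 -c-> 1 -c-> 2
First repeat at step 2: 4 was already visited.

The earliest repeat is at step j = 2: A is in 4, which it already visited at step i = 1.
The DFA has 5 states, so the proof of the pumping lemma guarantees a repeated state among the first 5+1 visited; the segment between the two visits is the pumpable y.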